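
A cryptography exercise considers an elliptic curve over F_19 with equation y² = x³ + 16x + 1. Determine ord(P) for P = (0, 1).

4

2P: tangent at (0, 1): λ = (3·0² + 16)/(2·1) ≡ 16/2. 2⁻¹ ≡ 10 (mod 19), so λ ≡ 16·10 ≡ 8.
  x = λ² - 0 - 0 = 64 - 0 ≡ 7; y = λ·(0 - 7) - 1 ≡ 0. → (7, 0)
3P: (7, 0) + (0, 1). λ = (1 - 0)/(0 - 7) ≡ 1/12 mod 19. 12⁻¹ ≡ 8 (mod 19) since 12·8 = 96 ≡ 1, so λ ≡ 8.
  x = λ² - 7 - 0 = 64 - 7 ≡ 0; y = λ·(7 - 0) - 0 ≡ 18. → (0, 18)
4P: (0, 18) + (0, 1): same x and y₁ ≡ -y₂, so the sum is the point at infinity.
4P = the point at infinity, so the order is 4.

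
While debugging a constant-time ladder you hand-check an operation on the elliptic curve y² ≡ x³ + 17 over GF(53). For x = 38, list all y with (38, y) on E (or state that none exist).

x³ + 0x + 17 = 54889 ≡ 34 (mod 53).
34 is a non-residue mod 53; no y exists.

none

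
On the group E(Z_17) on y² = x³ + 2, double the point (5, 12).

(8, 2)

tangent at (5, 12): λ = (3·5² + 0)/(2·12) ≡ 7/7. 7⁻¹ ≡ 5 (mod 17) since 7·5 = 35 ≡ 1, so λ ≡ 7·5 ≡ 1.
  x = λ² - 5 - 5 = 1 - 10 ≡ 8; y = λ·(5 - 8) - 12 ≡ 2. → (8, 2)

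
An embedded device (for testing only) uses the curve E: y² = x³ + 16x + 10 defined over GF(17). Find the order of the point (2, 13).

2P: tangent at (2, 13): λ = (3·2² + 16)/(2·13) ≡ 11/9. 9⁻¹ ≡ 2 (mod 17) since 9·2 = 18 ≡ 1, so λ ≡ 11·2 ≡ 5.
  x = λ² - 2 - 2 = 25 - 4 ≡ 4; y = λ·(2 - 4) - 13 ≡ 11. → (4, 11)
3P: (4, 11) + (2, 13). λ = (13 - 11)/(2 - 4) ≡ 2/15 mod 17. 15⁻¹ ≡ 8 (mod 17), so λ ≡ 16.
  x = λ² - 4 - 2 = 256 - 6 ≡ 12; y = λ·(4 - 12) - 11 ≡ 14. → (12, 14)
4P: (12, 14) + (2, 13). λ = (13 - 14)/(2 - 12) ≡ 16/7 mod 17. 7⁻¹ ≡ 5 (mod 17), so λ ≡ 12.
  x = λ² - 12 - 2 = 144 - 14 ≡ 11; y = λ·(12 - 11) - 14 ≡ 15. → (11, 15)
5P: (11, 15) + (2, 13). λ = (13 - 15)/(2 - 11) ≡ 15/8 mod 17. 8⁻¹ ≡ 15 (mod 17) since 8·15 = 120 ≡ 1, so λ ≡ 4.
  x = λ² - 11 - 2 = 16 - 13 ≡ 3; y = λ·(11 - 3) - 15 ≡ 0. → (3, 0)
6P: (3, 0) + (2, 13). λ = (13 - 0)/(2 - 3) ≡ 13/16 mod 17. 16⁻¹ ≡ 16 (mod 17), so λ ≡ 4.
  x = λ² - 3 - 2 = 16 - 5 ≡ 11; y = λ·(3 - 11) - 0 ≡ 2. → (11, 2)
7P: (11, 2) + (2, 13). λ = (13 - 2)/(2 - 11) ≡ 11/8 mod 17. 8⁻¹ ≡ 15 (mod 17), so λ ≡ 12.
  x = λ² - 11 - 2 = 144 - 13 ≡ 12; y = λ·(11 - 12) - 2 ≡ 3. → (12, 3)
8P: (12, 3) + (2, 13). λ = (13 - 3)/(2 - 12) ≡ 10/7 mod 17. 7⁻¹ ≡ 5 (mod 17) since 7·5 = 35 ≡ 1, so λ ≡ 16.
  x = λ² - 12 - 2 = 256 - 14 ≡ 4; y = λ·(12 - 4) - 3 ≡ 6. → (4, 6)
9P: (4, 6) + (2, 13). λ = (13 - 6)/(2 - 4) ≡ 7/15 mod 17. 15⁻¹ ≡ 8 (mod 17) since 15·8 = 120 ≡ 1, so λ ≡ 5.
  x = λ² - 4 - 2 = 25 - 6 ≡ 2; y = λ·(4 - 2) - 6 ≡ 4. → (2, 4)
10P: (2, 4) + (2, 13): same x and y₁ ≡ -y₂, so the sum is O.
10P = O, so the order is 10.

10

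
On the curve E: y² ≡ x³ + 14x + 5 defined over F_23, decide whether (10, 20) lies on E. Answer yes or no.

no

y² = 20² ≡ 9; x³ + 14x + 5 = 1145 ≡ 18 (mod 23). 9 ≠ 18.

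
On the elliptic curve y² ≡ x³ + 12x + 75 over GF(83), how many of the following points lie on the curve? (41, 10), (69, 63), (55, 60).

3

(41, 10): 10² ≡ 17, rhs ≡ 17 → on.
(69, 63): 63² ≡ 68, rhs ≡ 68 → on.
(55, 60): 60² ≡ 31, rhs ≡ 31 → on.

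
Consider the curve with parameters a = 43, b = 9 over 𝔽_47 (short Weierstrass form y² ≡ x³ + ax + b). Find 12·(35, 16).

(37, 6)

Write Q = (35, 16).
Double-and-add on 12 = (1100)₂. Start with Q = (35, 16) for the leading 1-bit.
double: tangent at (35, 16): λ = (3·35² + 43)/(2·16) ≡ 5/32. 32⁻¹ ≡ 25 (mod 47), so λ ≡ 5·25 ≡ 31.
  x = λ² - 35 - 35 = 961 - 70 ≡ 45; y = λ·(35 - 45) - 16 ≡ 3. → (45, 3)
add Q: (45, 3) + (35, 16). λ = (16 - 3)/(35 - 45) ≡ 13/37 mod 47. 37⁻¹ ≡ 14 (mod 47) since 37·14 = 518 ≡ 1, so λ ≡ 41.
  x = λ² - 45 - 35 = 1681 - 80 ≡ 3; y = λ·(45 - 3) - 3 ≡ 27. → (3, 27)
double: tangent at (3, 27): λ = (3·3² + 43)/(2·27) ≡ 23/7. 7⁻¹ ≡ 27 (mod 47) since 7·27 = 189 ≡ 1, so λ ≡ 23·27 ≡ 10.
  x = λ² - 3 - 3 = 100 - 6 ≡ 0; y = λ·(3 - 0) - 27 ≡ 3. → (0, 3)
double: tangent at (0, 3): λ = (3·0² + 43)/(2·3) ≡ 43/6. 6⁻¹ ≡ 8 (mod 47), so λ ≡ 43·8 ≡ 15.
  x = λ² - 0 - 0 = 225 - 0 ≡ 37; y = λ·(0 - 37) - 3 ≡ 6. → (37, 6)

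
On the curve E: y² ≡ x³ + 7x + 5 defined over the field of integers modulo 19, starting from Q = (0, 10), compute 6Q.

(7, 13)

Double-and-add on 6 = (110)₂. Start with Q = (0, 10) for the leading 1-bit.
double: tangent at (0, 10): λ = (3·0² + 7)/(2·10) ≡ 7/1. 1⁻¹ ≡ 1 (mod 19), so λ ≡ 7·1 ≡ 7.
  x = λ² - 0 - 0 = 49 - 0 ≡ 11; y = λ·(0 - 11) - 10 ≡ 8. → (11, 8)
add Q: (11, 8) + (0, 10). λ = (10 - 8)/(0 - 11) ≡ 2/8 mod 19. 8⁻¹ ≡ 12 (mod 19), so λ ≡ 5.
  x = λ² - 11 - 0 = 25 - 11 ≡ 14; y = λ·(11 - 14) - 8 ≡ 15. → (14, 15)
double: tangent at (14, 15): λ = (3·14² + 7)/(2·15) ≡ 6/11. 11⁻¹ ≡ 7 (mod 19), so λ ≡ 6·7 ≡ 4.
  x = λ² - 14 - 14 = 16 - 28 ≡ 7; y = λ·(14 - 7) - 15 ≡ 13. → (7, 13)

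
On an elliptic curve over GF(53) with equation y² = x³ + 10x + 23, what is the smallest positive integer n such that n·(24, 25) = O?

2P: tangent at (24, 25): λ = (3·24² + 10)/(2·25) ≡ 42/50. 50⁻¹ ≡ 35 (mod 53), so λ ≡ 42·35 ≡ 39.
  x = λ² - 24 - 24 = 1521 - 48 ≡ 42; y = λ·(24 - 42) - 25 ≡ 15. → (42, 15)
3P: (42, 15) + (24, 25). λ = (25 - 15)/(24 - 42) ≡ 10/35 mod 53. 35⁻¹ ≡ 50 (mod 53), so λ ≡ 23.
  x = λ² - 42 - 24 = 529 - 66 ≡ 39; y = λ·(42 - 39) - 15 ≡ 1. → (39, 1)
4P: (39, 1) + (24, 25). λ = (25 - 1)/(24 - 39) ≡ 24/38 mod 53. 38⁻¹ ≡ 7 (mod 53) since 38·7 = 266 ≡ 1, so λ ≡ 9.
  x = λ² - 39 - 24 = 81 - 63 ≡ 18; y = λ·(39 - 18) - 1 ≡ 29. → (18, 29)
5P: (18, 29) + (24, 25). λ = (25 - 29)/(24 - 18) ≡ 49/6 mod 53. 6⁻¹ ≡ 9 (mod 53) since 6·9 = 54 ≡ 1, so λ ≡ 17.
  x = λ² - 18 - 24 = 289 - 42 ≡ 35; y = λ·(18 - 35) - 29 ≡ 0. → (35, 0)
6P: (35, 0) + (24, 25). λ = (25 - 0)/(24 - 35) ≡ 25/42 mod 53. 42⁻¹ ≡ 24 (mod 53) since 42·24 = 1008 ≡ 1, so λ ≡ 17.
  x = λ² - 35 - 24 = 289 - 59 ≡ 18; y = λ·(35 - 18) - 0 ≡ 24. → (18, 24)
7P: (18, 24) + (24, 25). λ = (25 - 24)/(24 - 18) ≡ 1/6 mod 53. 6⁻¹ ≡ 9 (mod 53), so λ ≡ 9.
  x = λ² - 18 - 24 = 81 - 42 ≡ 39; y = λ·(18 - 39) - 24 ≡ 52. → (39, 52)
8P: (39, 52) + (24, 25). λ = (25 - 52)/(24 - 39) ≡ 26/38 mod 53. 38⁻¹ ≡ 7 (mod 53), so λ ≡ 23.
  x = λ² - 39 - 24 = 529 - 63 ≡ 42; y = λ·(39 - 42) - 52 ≡ 38. → (42, 38)
9P: (42, 38) + (24, 25). λ = (25 - 38)/(24 - 42) ≡ 40/35 mod 53. 35⁻¹ ≡ 50 (mod 53), so λ ≡ 39.
  x = λ² - 42 - 24 = 1521 - 66 ≡ 24; y = λ·(42 - 24) - 38 ≡ 28. → (24, 28)
10P: (24, 28) + (24, 25): same x and y₁ ≡ -y₂, so the sum is O.
10P = O, so the order is 10.

10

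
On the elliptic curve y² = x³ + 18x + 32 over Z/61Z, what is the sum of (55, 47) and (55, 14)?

The two points share x = 55 and their y-coordinates satisfy 47 + 14 ≡ 0 (mod 61), so they are inverses. Their sum is ∞.

O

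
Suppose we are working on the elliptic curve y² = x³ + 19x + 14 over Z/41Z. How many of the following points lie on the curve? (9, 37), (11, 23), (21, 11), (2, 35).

2

(9, 37): 37² ≡ 16, rhs ≡ 12 → off.
(11, 23): 23² ≡ 37, rhs ≡ 37 → on.
(21, 11): 11² ≡ 39, rhs ≡ 39 → on.
(2, 35): 35² ≡ 36, rhs ≡ 19 → off.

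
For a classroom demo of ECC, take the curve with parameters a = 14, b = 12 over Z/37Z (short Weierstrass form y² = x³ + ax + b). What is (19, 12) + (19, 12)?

(0, 7)

tangent at (19, 12): λ = (3·19² + 14)/(2·12) ≡ 24/24. 24⁻¹ ≡ 17 (mod 37) since 24·17 = 408 ≡ 1, so λ ≡ 24·17 ≡ 1.
  x = λ² - 19 - 19 = 1 - 38 ≡ 0; y = λ·(19 - 0) - 12 ≡ 7. → (0, 7)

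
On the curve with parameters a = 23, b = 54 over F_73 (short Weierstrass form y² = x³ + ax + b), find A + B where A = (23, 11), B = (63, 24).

(44, 57)

(23, 11) + (63, 24). λ = (24 - 11)/(63 - 23) ≡ 13/40 mod 73. 40⁻¹ ≡ 42 (mod 73) since 40·42 = 1680 ≡ 1, so λ ≡ 35.
  x = λ² - 23 - 63 = 1225 - 86 ≡ 44; y = λ·(23 - 44) - 11 ≡ 57. → (44, 57)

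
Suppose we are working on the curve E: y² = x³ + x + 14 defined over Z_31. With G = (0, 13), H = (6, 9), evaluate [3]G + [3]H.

(5, 12)

First 3G:
Repeated addition: build up to 3G.
2G: tangent at (0, 13): λ = (3·0² + 1)/(2·13) ≡ 1/26. 26⁻¹ ≡ 6 (mod 31) since 26·6 = 156 ≡ 1, so λ ≡ 1·6 ≡ 6.
  x = λ² - 0 - 0 = 36 - 0 ≡ 5; y = λ·(0 - 5) - 13 ≡ 19. → (5, 19)
3G: (5, 19) + (0, 13). λ = (13 - 19)/(0 - 5) ≡ 25/26 mod 31. 26⁻¹ ≡ 6 (mod 31) since 26·6 = 156 ≡ 1, so λ ≡ 26.
  x = λ² - 5 - 0 = 676 - 5 ≡ 20; y = λ·(5 - 20) - 19 ≡ 25. → (20, 25)
3G = (20, 25).
Next 3H:
Repeated addition: build up to 3H.
2H: tangent at (6, 9): λ = (3·6² + 1)/(2·9) ≡ 16/18. 18⁻¹ ≡ 19 (mod 31), so λ ≡ 16·19 ≡ 25.
  x = λ² - 6 - 6 = 625 - 12 ≡ 24; y = λ·(6 - 24) - 9 ≡ 6. → (24, 6)
3H: (24, 6) + (6, 9). λ = (9 - 6)/(6 - 24) ≡ 3/13 mod 31. 13⁻¹ ≡ 12 (mod 31), so λ ≡ 5.
  x = λ² - 24 - 6 = 25 - 30 ≡ 26; y = λ·(24 - 26) - 6 ≡ 15. → (26, 15)
3H = (26, 15).
Finally 3G + 3H:
(20, 25) + (26, 15). λ = (15 - 25)/(26 - 20) ≡ 21/6 mod 31. 6⁻¹ ≡ 26 (mod 31), so λ ≡ 19.
  x = λ² - 20 - 26 = 361 - 46 ≡ 5; y = λ·(20 - 5) - 25 ≡ 12. → (5, 12)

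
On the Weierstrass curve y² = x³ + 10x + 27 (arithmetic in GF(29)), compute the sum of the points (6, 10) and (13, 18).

(6, 10) + (13, 18). λ = (18 - 10)/(13 - 6) ≡ 8/7 mod 29. 7⁻¹ ≡ 25 (mod 29), so λ ≡ 26.
  x = λ² - 6 - 13 = 676 - 19 ≡ 19; y = λ·(6 - 19) - 10 ≡ 0. → (19, 0)

(19, 0)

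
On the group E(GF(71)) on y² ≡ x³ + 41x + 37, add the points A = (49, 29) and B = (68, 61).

(30, 3)

(49, 29) + (68, 61). λ = (61 - 29)/(68 - 49) ≡ 32/19 mod 71. 19⁻¹ ≡ 15 (mod 71), so λ ≡ 54.
  x = λ² - 49 - 68 = 2916 - 117 ≡ 30; y = λ·(49 - 30) - 29 ≡ 3. → (30, 3)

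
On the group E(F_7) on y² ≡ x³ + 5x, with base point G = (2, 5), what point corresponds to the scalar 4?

O

Repeated addition: build up to 4G.
2G: tangent at (2, 5): λ = (3·2² + 5)/(2·5) ≡ 3/3. 3⁻¹ ≡ 5 (mod 7) since 3·5 = 15 ≡ 1, so λ ≡ 3·5 ≡ 1.
  x = λ² - 2 - 2 = 1 - 4 ≡ 4; y = λ·(2 - 4) - 5 ≡ 0. → (4, 0)
3G: (4, 0) + (2, 5). λ = (5 - 0)/(2 - 4) ≡ 5/5 mod 7. 5⁻¹ ≡ 3 (mod 7) since 5·3 = 15 ≡ 1, so λ ≡ 1.
  x = λ² - 4 - 2 = 1 - 6 ≡ 2; y = λ·(4 - 2) - 0 ≡ 2. → (2, 2)
4G: (2, 2) + (2, 5): same x and y₁ ≡ -y₂, so the sum is 𝒪.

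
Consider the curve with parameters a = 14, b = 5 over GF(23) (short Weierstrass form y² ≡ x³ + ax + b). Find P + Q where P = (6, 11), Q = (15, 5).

(6, 11) + (15, 5). λ = (5 - 11)/(15 - 6) ≡ 17/9 mod 23. 9⁻¹ ≡ 18 (mod 23), so λ ≡ 7.
  x = λ² - 6 - 15 = 49 - 21 ≡ 5; y = λ·(6 - 5) - 11 ≡ 19. → (5, 19)

(5, 19)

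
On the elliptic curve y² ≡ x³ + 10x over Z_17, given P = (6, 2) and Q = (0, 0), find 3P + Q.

(4, 11)

First 3P:
Repeated addition: build up to 3P.
2P: tangent at (6, 2): λ = (3·6² + 10)/(2·2) ≡ 16/4. 4⁻¹ ≡ 13 (mod 17), so λ ≡ 16·13 ≡ 4.
  x = λ² - 6 - 6 = 16 - 12 ≡ 4; y = λ·(6 - 4) - 2 ≡ 6. → (4, 6)
3P: (4, 6) + (6, 2). λ = (2 - 6)/(6 - 4) ≡ 13/2 mod 17. 2⁻¹ ≡ 9 (mod 17), so λ ≡ 15.
  x = λ² - 4 - 6 = 225 - 10 ≡ 11; y = λ·(4 - 11) - 6 ≡ 8. → (11, 8)
3P = (11, 8).
Finally 3P + Q:
(11, 8) + (0, 0). λ = (0 - 8)/(0 - 11) ≡ 9/6 mod 17. 6⁻¹ ≡ 3 (mod 17) since 6·3 = 18 ≡ 1, so λ ≡ 10.
  x = λ² - 11 - 0 = 100 - 11 ≡ 4; y = λ·(11 - 4) - 8 ≡ 11. → (4, 11)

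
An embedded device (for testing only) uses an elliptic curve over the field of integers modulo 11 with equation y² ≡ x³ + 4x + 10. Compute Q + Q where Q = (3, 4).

(3, 7)

tangent at (3, 4): λ = (3·3² + 4)/(2·4) ≡ 9/8. 8⁻¹ ≡ 7 (mod 11), so λ ≡ 9·7 ≡ 8.
  x = λ² - 3 - 3 = 64 - 6 ≡ 3; y = λ·(3 - 3) - 4 ≡ 7. → (3, 7)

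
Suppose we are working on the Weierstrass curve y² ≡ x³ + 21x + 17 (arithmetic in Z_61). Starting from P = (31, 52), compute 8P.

(41, 36)

Repeated addition: build up to 8P.
2P: tangent at (31, 52): λ = (3·31² + 21)/(2·52) ≡ 37/43. 43⁻¹ ≡ 44 (mod 61) since 43·44 = 1892 ≡ 1, so λ ≡ 37·44 ≡ 42.
  x = λ² - 31 - 31 = 1764 - 62 ≡ 55; y = λ·(31 - 55) - 52 ≡ 38. → (55, 38)
3P: (55, 38) + (31, 52). λ = (52 - 38)/(31 - 55) ≡ 14/37 mod 61. 37⁻¹ ≡ 33 (mod 61), so λ ≡ 35.
  x = λ² - 55 - 31 = 1225 - 86 ≡ 41; y = λ·(55 - 41) - 38 ≡ 25. → (41, 25)
4P: (41, 25) + (31, 52). λ = (52 - 25)/(31 - 41) ≡ 27/51 mod 61. 51⁻¹ ≡ 6 (mod 61) since 51·6 = 306 ≡ 1, so λ ≡ 40.
  x = λ² - 41 - 31 = 1600 - 72 ≡ 3; y = λ·(41 - 3) - 25 ≡ 31. → (3, 31)
5P: (3, 31) + (31, 52). λ = (52 - 31)/(31 - 3) ≡ 21/28 mod 61. 28⁻¹ ≡ 24 (mod 61), so λ ≡ 16.
  x = λ² - 3 - 31 = 256 - 34 ≡ 39; y = λ·(3 - 39) - 31 ≡ 3. → (39, 3)
6P: (39, 3) + (31, 52). λ = (52 - 3)/(31 - 39) ≡ 49/53 mod 61. 53⁻¹ ≡ 38 (mod 61), so λ ≡ 32.
  x = λ² - 39 - 31 = 1024 - 70 ≡ 39; y = λ·(39 - 39) - 3 ≡ 58. → (39, 58)
7P: (39, 58) + (31, 52). λ = (52 - 58)/(31 - 39) ≡ 55/53 mod 61. 53⁻¹ ≡ 38 (mod 61) since 53·38 = 2014 ≡ 1, so λ ≡ 16.
  x = λ² - 39 - 31 = 256 - 70 ≡ 3; y = λ·(39 - 3) - 58 ≡ 30. → (3, 30)
8P: (3, 30) + (31, 52). λ = (52 - 30)/(31 - 3) ≡ 22/28 mod 61. 28⁻¹ ≡ 24 (mod 61), so λ ≡ 40.
  x = λ² - 3 - 31 = 1600 - 34 ≡ 41; y = λ·(3 - 41) - 30 ≡ 36. → (41, 36)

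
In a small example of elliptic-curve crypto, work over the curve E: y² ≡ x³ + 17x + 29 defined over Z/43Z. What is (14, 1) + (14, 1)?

(28, 21)

tangent at (14, 1): λ = (3·14² + 17)/(2·1) ≡ 3/2. 2⁻¹ ≡ 22 (mod 43), so λ ≡ 3·22 ≡ 23.
  x = λ² - 14 - 14 = 529 - 28 ≡ 28; y = λ·(14 - 28) - 1 ≡ 21. → (28, 21)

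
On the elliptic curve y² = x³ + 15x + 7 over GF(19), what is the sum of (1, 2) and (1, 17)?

O

The two points share x = 1 and their y-coordinates satisfy 2 + 17 ≡ 0 (mod 19), so they are inverses. Their sum is O.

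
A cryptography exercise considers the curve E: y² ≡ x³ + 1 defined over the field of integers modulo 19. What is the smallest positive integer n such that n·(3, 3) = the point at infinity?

6

2P: tangent at (3, 3): λ = (3·3² + 0)/(2·3) ≡ 8/6. 6⁻¹ ≡ 16 (mod 19), so λ ≡ 8·16 ≡ 14.
  x = λ² - 3 - 3 = 196 - 6 ≡ 0; y = λ·(3 - 0) - 3 ≡ 1. → (0, 1)
3P: (0, 1) + (3, 3). λ = (3 - 1)/(3 - 0) ≡ 2/3 mod 19. 3⁻¹ ≡ 13 (mod 19), so λ ≡ 7.
  x = λ² - 0 - 3 = 49 - 3 ≡ 8; y = λ·(0 - 8) - 1 ≡ 0. → (8, 0)
4P: (8, 0) + (3, 3). λ = (3 - 0)/(3 - 8) ≡ 3/14 mod 19. 14⁻¹ ≡ 15 (mod 19), so λ ≡ 7.
  x = λ² - 8 - 3 = 49 - 11 ≡ 0; y = λ·(8 - 0) - 0 ≡ 18. → (0, 18)
5P: (0, 18) + (3, 3). λ = (3 - 18)/(3 - 0) ≡ 4/3 mod 19. 3⁻¹ ≡ 13 (mod 19), so λ ≡ 14.
  x = λ² - 0 - 3 = 196 - 3 ≡ 3; y = λ·(0 - 3) - 18 ≡ 16. → (3, 16)
6P: (3, 16) + (3, 3): same x and y₁ ≡ -y₂, so the sum is the point at infinity.
6P = the point at infinity, so the order is 6.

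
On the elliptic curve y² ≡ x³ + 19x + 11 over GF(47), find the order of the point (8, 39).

12

2P: tangent at (8, 39): λ = (3·8² + 19)/(2·39) ≡ 23/31. 31⁻¹ ≡ 44 (mod 47), so λ ≡ 23·44 ≡ 25.
  x = λ² - 8 - 8 = 625 - 16 ≡ 45; y = λ·(8 - 45) - 39 ≡ 23. → (45, 23)
3P: (45, 23) + (8, 39). λ = (39 - 23)/(8 - 45) ≡ 16/10 mod 47. 10⁻¹ ≡ 33 (mod 47), so λ ≡ 11.
  x = λ² - 45 - 8 = 121 - 53 ≡ 21; y = λ·(45 - 21) - 23 ≡ 6. → (21, 6)
4P: (21, 6) + (8, 39). λ = (39 - 6)/(8 - 21) ≡ 33/34 mod 47. 34⁻¹ ≡ 18 (mod 47) since 34·18 = 612 ≡ 1, so λ ≡ 30.
  x = λ² - 21 - 8 = 900 - 29 ≡ 25; y = λ·(21 - 25) - 6 ≡ 15. → (25, 15)
5P: (25, 15) + (8, 39). λ = (39 - 15)/(8 - 25) ≡ 24/30 mod 47. 30⁻¹ ≡ 11 (mod 47) since 30·11 = 330 ≡ 1, so λ ≡ 29.
  x = λ² - 25 - 8 = 841 - 33 ≡ 9; y = λ·(25 - 9) - 15 ≡ 26. → (9, 26)
6P: (9, 26) + (8, 39). λ = (39 - 26)/(8 - 9) ≡ 13/46 mod 47. 46⁻¹ ≡ 46 (mod 47), so λ ≡ 34.
  x = λ² - 9 - 8 = 1156 - 17 ≡ 11; y = λ·(9 - 11) - 26 ≡ 0. → (11, 0)
7P: (11, 0) + (8, 39). λ = (39 - 0)/(8 - 11) ≡ 39/44 mod 47. 44⁻¹ ≡ 31 (mod 47) since 44·31 = 1364 ≡ 1, so λ ≡ 34.
  x = λ² - 11 - 8 = 1156 - 19 ≡ 9; y = λ·(11 - 9) - 0 ≡ 21. → (9, 21)
8P: (9, 21) + (8, 39). λ = (39 - 21)/(8 - 9) ≡ 18/46 mod 47. 46⁻¹ ≡ 46 (mod 47), so λ ≡ 29.
  x = λ² - 9 - 8 = 841 - 17 ≡ 25; y = λ·(9 - 25) - 21 ≡ 32. → (25, 32)
9P: (25, 32) + (8, 39). λ = (39 - 32)/(8 - 25) ≡ 7/30 mod 47. 30⁻¹ ≡ 11 (mod 47) since 30·11 = 330 ≡ 1, so λ ≡ 30.
  x = λ² - 25 - 8 = 900 - 33 ≡ 21; y = λ·(25 - 21) - 32 ≡ 41. → (21, 41)
10P: (21, 41) + (8, 39). λ = (39 - 41)/(8 - 21) ≡ 45/34 mod 47. 34⁻¹ ≡ 18 (mod 47), so λ ≡ 11.
  x = λ² - 21 - 8 = 121 - 29 ≡ 45; y = λ·(21 - 45) - 41 ≡ 24. → (45, 24)
11P: (45, 24) + (8, 39). λ = (39 - 24)/(8 - 45) ≡ 15/10 mod 47. 10⁻¹ ≡ 33 (mod 47) since 10·33 = 330 ≡ 1, so λ ≡ 25.
  x = λ² - 45 - 8 = 625 - 53 ≡ 8; y = λ·(45 - 8) - 24 ≡ 8. → (8, 8)
12P: (8, 8) + (8, 39): same x and y₁ ≡ -y₂, so the sum is O.
12P = O, so the order is 12.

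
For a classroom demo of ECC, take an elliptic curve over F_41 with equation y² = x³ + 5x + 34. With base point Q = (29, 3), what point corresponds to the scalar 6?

(31, 3)

Repeated addition: build up to 6Q.
2Q: tangent at (29, 3): λ = (3·29² + 5)/(2·3) ≡ 27/6. 6⁻¹ ≡ 7 (mod 41) since 6·7 = 42 ≡ 1, so λ ≡ 27·7 ≡ 25.
  x = λ² - 29 - 29 = 625 - 58 ≡ 34; y = λ·(29 - 34) - 3 ≡ 36. → (34, 36)
3Q: (34, 36) + (29, 3). λ = (3 - 36)/(29 - 34) ≡ 8/36 mod 41. 36⁻¹ ≡ 8 (mod 41) since 36·8 = 288 ≡ 1, so λ ≡ 23.
  x = λ² - 34 - 29 = 529 - 63 ≡ 15; y = λ·(34 - 15) - 36 ≡ 32. → (15, 32)
4Q: (15, 32) + (29, 3). λ = (3 - 32)/(29 - 15) ≡ 12/14 mod 41. 14⁻¹ ≡ 3 (mod 41) since 14·3 = 42 ≡ 1, so λ ≡ 36.
  x = λ² - 15 - 29 = 1296 - 44 ≡ 22; y = λ·(15 - 22) - 32 ≡ 3. → (22, 3)
5Q: (22, 3) + (29, 3). λ = (3 - 3)/(29 - 22) ≡ 0/7 mod 41. 7⁻¹ ≡ 6 (mod 41), so λ ≡ 0.
  x = λ² - 22 - 29 = 0 - 51 ≡ 31; y = λ·(22 - 31) - 3 ≡ 38. → (31, 38)
6Q: (31, 38) + (29, 3). λ = (3 - 38)/(29 - 31) ≡ 6/39 mod 41. 39⁻¹ ≡ 20 (mod 41) since 39·20 = 780 ≡ 1, so λ ≡ 38.
  x = λ² - 31 - 29 = 1444 - 60 ≡ 31; y = λ·(31 - 31) - 38 ≡ 3. → (31, 3)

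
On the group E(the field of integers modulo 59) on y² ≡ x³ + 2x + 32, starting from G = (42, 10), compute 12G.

Double-and-add on 12 = (1100)₂. Start with G = (42, 10) for the leading 1-bit.
double: tangent at (42, 10): λ = (3·42² + 2)/(2·10) ≡ 43/20. 20⁻¹ ≡ 3 (mod 59) since 20·3 = 60 ≡ 1, so λ ≡ 43·3 ≡ 11.
  x = λ² - 42 - 42 = 121 - 84 ≡ 37; y = λ·(42 - 37) - 10 ≡ 45. → (37, 45)
add G: (37, 45) + (42, 10). λ = (10 - 45)/(42 - 37) ≡ 24/5 mod 59. 5⁻¹ ≡ 12 (mod 59) since 5·12 = 60 ≡ 1, so λ ≡ 52.
  x = λ² - 37 - 42 = 2704 - 79 ≡ 29; y = λ·(37 - 29) - 45 ≡ 17. → (29, 17)
double: tangent at (29, 17): λ = (3·29² + 2)/(2·17) ≡ 47/34. 34⁻¹ ≡ 33 (mod 59) since 34·33 = 1122 ≡ 1, so λ ≡ 47·33 ≡ 17.
  x = λ² - 29 - 29 = 289 - 58 ≡ 54; y = λ·(29 - 54) - 17 ≡ 30. → (54, 30)
double: tangent at (54, 30): λ = (3·54² + 2)/(2·30) ≡ 18/1. 1⁻¹ ≡ 1 (mod 59), so λ ≡ 18·1 ≡ 18.
  x = λ² - 54 - 54 = 324 - 108 ≡ 39; y = λ·(54 - 39) - 30 ≡ 4. → (39, 4)

(39, 4)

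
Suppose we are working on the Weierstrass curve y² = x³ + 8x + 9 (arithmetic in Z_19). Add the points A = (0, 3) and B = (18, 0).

(10, 5)

(0, 3) + (18, 0). λ = (0 - 3)/(18 - 0) ≡ 16/18 mod 19. 18⁻¹ ≡ 18 (mod 19) since 18·18 = 324 ≡ 1, so λ ≡ 3.
  x = λ² - 0 - 18 = 9 - 18 ≡ 10; y = λ·(0 - 10) - 3 ≡ 5. → (10, 5)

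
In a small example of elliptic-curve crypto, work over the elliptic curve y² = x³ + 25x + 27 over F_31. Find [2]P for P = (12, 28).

tangent at (12, 28): λ = (3·12² + 25)/(2·28) ≡ 23/25. 25⁻¹ ≡ 5 (mod 31) since 25·5 = 125 ≡ 1, so λ ≡ 23·5 ≡ 22.
  x = λ² - 12 - 12 = 484 - 24 ≡ 26; y = λ·(12 - 26) - 28 ≡ 5. → (26, 5)

(26, 5)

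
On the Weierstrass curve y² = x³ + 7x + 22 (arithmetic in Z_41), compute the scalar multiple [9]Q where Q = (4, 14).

(32, 38)

Double-and-add on 9 = (1001)₂. Start with Q = (4, 14) for the leading 1-bit.
double: tangent at (4, 14): λ = (3·4² + 7)/(2·14) ≡ 14/28. 28⁻¹ ≡ 22 (mod 41) since 28·22 = 616 ≡ 1, so λ ≡ 14·22 ≡ 21.
  x = λ² - 4 - 4 = 441 - 8 ≡ 23; y = λ·(4 - 23) - 14 ≡ 38. → (23, 38)
double: tangent at (23, 38): λ = (3·23² + 7)/(2·38) ≡ 36/35. 35⁻¹ ≡ 34 (mod 41) since 35·34 = 1190 ≡ 1, so λ ≡ 36·34 ≡ 35.
  x = λ² - 23 - 23 = 1225 - 46 ≡ 31; y = λ·(23 - 31) - 38 ≡ 10. → (31, 10)
double: tangent at (31, 10): λ = (3·31² + 7)/(2·10) ≡ 20/20. 20⁻¹ ≡ 39 (mod 41) since 20·39 = 780 ≡ 1, so λ ≡ 20·39 ≡ 1.
  x = λ² - 31 - 31 = 1 - 62 ≡ 21; y = λ·(31 - 21) - 10 ≡ 0. → (21, 0)
add Q: (21, 0) + (4, 14). λ = (14 - 0)/(4 - 21) ≡ 14/24 mod 41. 24⁻¹ ≡ 12 (mod 41), so λ ≡ 4.
  x = λ² - 21 - 4 = 16 - 25 ≡ 32; y = λ·(21 - 32) - 0 ≡ 38. → (32, 38)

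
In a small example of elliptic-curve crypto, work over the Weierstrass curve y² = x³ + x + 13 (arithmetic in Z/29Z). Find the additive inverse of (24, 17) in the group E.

(24, 12)

-(24, 17) = (24, -17 mod 29) = (24, 12).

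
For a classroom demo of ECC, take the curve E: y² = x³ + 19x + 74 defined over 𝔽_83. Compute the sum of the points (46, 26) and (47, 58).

(18, 40)

(46, 26) + (47, 58). λ = (58 - 26)/(47 - 46) ≡ 32/1 mod 83. 1⁻¹ ≡ 1 (mod 83), so λ ≡ 32.
  x = λ² - 46 - 47 = 1024 - 93 ≡ 18; y = λ·(46 - 18) - 26 ≡ 40. → (18, 40)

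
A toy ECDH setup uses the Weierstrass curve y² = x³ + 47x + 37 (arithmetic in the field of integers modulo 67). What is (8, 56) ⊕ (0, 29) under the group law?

(8, 56) + (0, 29). λ = (29 - 56)/(0 - 8) ≡ 40/59 mod 67. 59⁻¹ ≡ 25 (mod 67), so λ ≡ 62.
  x = λ² - 8 - 0 = 3844 - 8 ≡ 17; y = λ·(8 - 17) - 56 ≡ 56. → (17, 56)

(17, 56)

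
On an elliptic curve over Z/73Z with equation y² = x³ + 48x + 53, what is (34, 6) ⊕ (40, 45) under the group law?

(23, 29)

(34, 6) + (40, 45). λ = (45 - 6)/(40 - 34) ≡ 39/6 mod 73. 6⁻¹ ≡ 61 (mod 73) since 6·61 = 366 ≡ 1, so λ ≡ 43.
  x = λ² - 34 - 40 = 1849 - 74 ≡ 23; y = λ·(34 - 23) - 6 ≡ 29. → (23, 29)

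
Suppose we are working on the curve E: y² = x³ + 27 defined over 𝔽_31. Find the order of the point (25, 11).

2P: tangent at (25, 11): λ = (3·25² + 0)/(2·11) ≡ 15/22. 22⁻¹ ≡ 24 (mod 31), so λ ≡ 15·24 ≡ 19.
  x = λ² - 25 - 25 = 361 - 50 ≡ 1; y = λ·(25 - 1) - 11 ≡ 11. → (1, 11)
3P: (1, 11) + (25, 11). λ = (11 - 11)/(25 - 1) ≡ 0/24 mod 31. 24⁻¹ ≡ 22 (mod 31), so λ ≡ 0.
  x = λ² - 1 - 25 = 0 - 26 ≡ 5; y = λ·(1 - 5) - 11 ≡ 20. → (5, 20)
4P: (5, 20) + (25, 11). λ = (11 - 20)/(25 - 5) ≡ 22/20 mod 31. 20⁻¹ ≡ 14 (mod 31), so λ ≡ 29.
  x = λ² - 5 - 25 = 841 - 30 ≡ 5; y = λ·(5 - 5) - 20 ≡ 11. → (5, 11)
5P: (5, 11) + (25, 11). λ = (11 - 11)/(25 - 5) ≡ 0/20 mod 31. 20⁻¹ ≡ 14 (mod 31) since 20·14 = 280 ≡ 1, so λ ≡ 0.
  x = λ² - 5 - 25 = 0 - 30 ≡ 1; y = λ·(5 - 1) - 11 ≡ 20. → (1, 20)
6P: (1, 20) + (25, 11). λ = (11 - 20)/(25 - 1) ≡ 22/24 mod 31. 24⁻¹ ≡ 22 (mod 31), so λ ≡ 19.
  x = λ² - 1 - 25 = 361 - 26 ≡ 25; y = λ·(1 - 25) - 20 ≡ 20. → (25, 20)
7P: (25, 20) + (25, 11): same x and y₁ ≡ -y₂, so the sum is the point at infinity.
7P = the point at infinity, so the order is 7.

7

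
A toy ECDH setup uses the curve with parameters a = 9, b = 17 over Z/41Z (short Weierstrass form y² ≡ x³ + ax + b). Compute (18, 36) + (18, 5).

O

The two points share x = 18 and their y-coordinates satisfy 36 + 5 ≡ 0 (mod 41), so they are inverses. Their sum is O.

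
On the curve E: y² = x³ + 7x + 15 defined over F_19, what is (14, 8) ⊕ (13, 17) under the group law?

(16, 10)

(14, 8) + (13, 17). λ = (17 - 8)/(13 - 14) ≡ 9/18 mod 19. 18⁻¹ ≡ 18 (mod 19), so λ ≡ 10.
  x = λ² - 14 - 13 = 100 - 27 ≡ 16; y = λ·(14 - 16) - 8 ≡ 10. → (16, 10)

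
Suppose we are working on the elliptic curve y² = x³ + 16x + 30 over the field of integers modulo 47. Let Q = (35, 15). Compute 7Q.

(25, 13)

Double-and-add on 7 = (111)₂. Start with Q = (35, 15) for the leading 1-bit.
double: tangent at (35, 15): λ = (3·35² + 16)/(2·15) ≡ 25/30. 30⁻¹ ≡ 11 (mod 47), so λ ≡ 25·11 ≡ 40.
  x = λ² - 35 - 35 = 1600 - 70 ≡ 26; y = λ·(35 - 26) - 15 ≡ 16. → (26, 16)
add Q: (26, 16) + (35, 15). λ = (15 - 16)/(35 - 26) ≡ 46/9 mod 47. 9⁻¹ ≡ 21 (mod 47), so λ ≡ 26.
  x = λ² - 26 - 35 = 676 - 61 ≡ 4; y = λ·(26 - 4) - 16 ≡ 39. → (4, 39)
double: tangent at (4, 39): λ = (3·4² + 16)/(2·39) ≡ 17/31. 31⁻¹ ≡ 44 (mod 47) since 31·44 = 1364 ≡ 1, so λ ≡ 17·44 ≡ 43.
  x = λ² - 4 - 4 = 1849 - 8 ≡ 8; y = λ·(4 - 8) - 39 ≡ 24. → (8, 24)
add Q: (8, 24) + (35, 15). λ = (15 - 24)/(35 - 8) ≡ 38/27 mod 47. 27⁻¹ ≡ 7 (mod 47), so λ ≡ 31.
  x = λ² - 8 - 35 = 961 - 43 ≡ 25; y = λ·(8 - 25) - 24 ≡ 13. → (25, 13)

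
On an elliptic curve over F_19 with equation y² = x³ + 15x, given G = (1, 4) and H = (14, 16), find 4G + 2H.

First 4G:
Repeated addition: build up to 4G.
2G: tangent at (1, 4): λ = (3·1² + 15)/(2·4) ≡ 18/8. 8⁻¹ ≡ 12 (mod 19), so λ ≡ 18·12 ≡ 7.
  x = λ² - 1 - 1 = 49 - 2 ≡ 9; y = λ·(1 - 9) - 4 ≡ 16. → (9, 16)
3G: (9, 16) + (1, 4). λ = (4 - 16)/(1 - 9) ≡ 7/11 mod 19. 11⁻¹ ≡ 7 (mod 19) since 11·7 = 77 ≡ 1, so λ ≡ 11.
  x = λ² - 9 - 1 = 121 - 10 ≡ 16; y = λ·(9 - 16) - 16 ≡ 2. → (16, 2)
4G: (16, 2) + (1, 4). λ = (4 - 2)/(1 - 16) ≡ 2/4 mod 19. 4⁻¹ ≡ 5 (mod 19), so λ ≡ 10.
  x = λ² - 16 - 1 = 100 - 17 ≡ 7; y = λ·(16 - 7) - 2 ≡ 12. → (7, 12)
4G = (7, 12).
Next 2H:
Repeated addition: build up to 2H.
2H: tangent at (14, 16): λ = (3·14² + 15)/(2·16) ≡ 14/13. 13⁻¹ ≡ 3 (mod 19), so λ ≡ 14·3 ≡ 4.
  x = λ² - 14 - 14 = 16 - 28 ≡ 7; y = λ·(14 - 7) - 16 ≡ 12. → (7, 12)
2H = (7, 12).
Finally 4G + 2H:
tangent at (7, 12): λ = (3·7² + 15)/(2·12) ≡ 10/5. 5⁻¹ ≡ 4 (mod 19) since 5·4 = 20 ≡ 1, so λ ≡ 10·4 ≡ 2.
  x = λ² - 7 - 7 = 4 - 14 ≡ 9; y = λ·(7 - 9) - 12 ≡ 3. → (9, 3)

(9, 3)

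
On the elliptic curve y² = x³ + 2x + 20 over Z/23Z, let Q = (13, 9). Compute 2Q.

(13, 14)

tangent at (13, 9): λ = (3·13² + 2)/(2·9) ≡ 3/18. 18⁻¹ ≡ 9 (mod 23), so λ ≡ 3·9 ≡ 4.
  x = λ² - 13 - 13 = 16 - 26 ≡ 13; y = λ·(13 - 13) - 9 ≡ 14. → (13, 14)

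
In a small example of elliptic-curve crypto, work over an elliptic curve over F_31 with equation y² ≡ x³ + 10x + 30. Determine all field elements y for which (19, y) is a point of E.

x³ + 10x + 30 = 7079 ≡ 11 (mod 31).
11 is a non-residue mod 31; no y exists.

none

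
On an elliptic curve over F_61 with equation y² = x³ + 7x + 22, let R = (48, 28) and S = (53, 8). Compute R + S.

(37, 50)

(48, 28) + (53, 8). λ = (8 - 28)/(53 - 48) ≡ 41/5 mod 61. 5⁻¹ ≡ 49 (mod 61), so λ ≡ 57.
  x = λ² - 48 - 53 = 3249 - 101 ≡ 37; y = λ·(48 - 37) - 28 ≡ 50. → (37, 50)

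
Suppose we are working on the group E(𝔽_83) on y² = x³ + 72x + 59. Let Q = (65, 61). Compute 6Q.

(0, 68)

Repeated addition: build up to 6Q.
2Q: tangent at (65, 61): λ = (3·65² + 72)/(2·61) ≡ 48/39. 39⁻¹ ≡ 66 (mod 83) since 39·66 = 2574 ≡ 1, so λ ≡ 48·66 ≡ 14.
  x = λ² - 65 - 65 = 196 - 130 ≡ 66; y = λ·(65 - 66) - 61 ≡ 8. → (66, 8)
3Q: (66, 8) + (65, 61). λ = (61 - 8)/(65 - 66) ≡ 53/82 mod 83. 82⁻¹ ≡ 82 (mod 83), so λ ≡ 30.
  x = λ² - 66 - 65 = 900 - 131 ≡ 22; y = λ·(66 - 22) - 8 ≡ 67. → (22, 67)
4Q: (22, 67) + (65, 61). λ = (61 - 67)/(65 - 22) ≡ 77/43 mod 83. 43⁻¹ ≡ 56 (mod 83), so λ ≡ 79.
  x = λ² - 22 - 65 = 6241 - 87 ≡ 12; y = λ·(22 - 12) - 67 ≡ 59. → (12, 59)
5Q: (12, 59) + (65, 61). λ = (61 - 59)/(65 - 12) ≡ 2/53 mod 83. 53⁻¹ ≡ 47 (mod 83) since 53·47 = 2491 ≡ 1, so λ ≡ 11.
  x = λ² - 12 - 65 = 121 - 77 ≡ 44; y = λ·(12 - 44) - 59 ≡ 4. → (44, 4)
6Q: (44, 4) + (65, 61). λ = (61 - 4)/(65 - 44) ≡ 57/21 mod 83. 21⁻¹ ≡ 4 (mod 83), so λ ≡ 62.
  x = λ² - 44 - 65 = 3844 - 109 ≡ 0; y = λ·(44 - 0) - 4 ≡ 68. → (0, 68)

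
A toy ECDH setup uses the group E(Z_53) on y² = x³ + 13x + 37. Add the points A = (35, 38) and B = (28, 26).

(35, 38) + (28, 26). λ = (26 - 38)/(28 - 35) ≡ 41/46 mod 53. 46⁻¹ ≡ 15 (mod 53), so λ ≡ 32.
  x = λ² - 35 - 28 = 1024 - 63 ≡ 7; y = λ·(35 - 7) - 38 ≡ 10. → (7, 10)

(7, 10)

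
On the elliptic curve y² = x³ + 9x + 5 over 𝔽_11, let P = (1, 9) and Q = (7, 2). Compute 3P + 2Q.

First 3P:
Repeated addition: build up to 3P.
2P: tangent at (1, 9): λ = (3·1² + 9)/(2·9) ≡ 1/7. 7⁻¹ ≡ 8 (mod 11) since 7·8 = 56 ≡ 1, so λ ≡ 1·8 ≡ 8.
  x = λ² - 1 - 1 = 64 - 2 ≡ 7; y = λ·(1 - 7) - 9 ≡ 9. → (7, 9)
3P: (7, 9) + (1, 9). λ = (9 - 9)/(1 - 7) ≡ 0/5 mod 11. 5⁻¹ ≡ 9 (mod 11) since 5·9 = 45 ≡ 1, so λ ≡ 0.
  x = λ² - 7 - 1 = 0 - 8 ≡ 3; y = λ·(7 - 3) - 9 ≡ 2. → (3, 2)
3P = (3, 2).
Next 2Q:
Repeated addition: build up to 2Q.
2Q: tangent at (7, 2): λ = (3·7² + 9)/(2·2) ≡ 2/4. 4⁻¹ ≡ 3 (mod 11), so λ ≡ 2·3 ≡ 6.
  x = λ² - 7 - 7 = 36 - 14 ≡ 0; y = λ·(7 - 0) - 2 ≡ 7. → (0, 7)
2Q = (0, 7).
Finally 3P + 2Q:
(3, 2) + (0, 7). λ = (7 - 2)/(0 - 3) ≡ 5/8 mod 11. 8⁻¹ ≡ 7 (mod 11) since 8·7 = 56 ≡ 1, so λ ≡ 2.
  x = λ² - 3 - 0 = 4 - 3 ≡ 1; y = λ·(3 - 1) - 2 ≡ 2. → (1, 2)

(1, 2)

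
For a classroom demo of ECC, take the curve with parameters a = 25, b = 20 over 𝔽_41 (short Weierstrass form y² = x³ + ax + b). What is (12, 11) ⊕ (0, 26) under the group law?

(12, 11) + (0, 26). λ = (26 - 11)/(0 - 12) ≡ 15/29 mod 41. 29⁻¹ ≡ 17 (mod 41) since 29·17 = 493 ≡ 1, so λ ≡ 9.
  x = λ² - 12 - 0 = 81 - 12 ≡ 28; y = λ·(12 - 28) - 11 ≡ 9. → (28, 9)

(28, 9)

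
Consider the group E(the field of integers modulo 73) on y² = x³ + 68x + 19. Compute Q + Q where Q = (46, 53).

(19, 40)

tangent at (46, 53): λ = (3·46² + 68)/(2·53) ≡ 65/33. 33⁻¹ ≡ 31 (mod 73) since 33·31 = 1023 ≡ 1, so λ ≡ 65·31 ≡ 44.
  x = λ² - 46 - 46 = 1936 - 92 ≡ 19; y = λ·(46 - 19) - 53 ≡ 40. → (19, 40)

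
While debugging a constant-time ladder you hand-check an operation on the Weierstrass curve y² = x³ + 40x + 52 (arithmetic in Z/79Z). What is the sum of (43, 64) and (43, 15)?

The two points share x = 43 and their y-coordinates satisfy 64 + 15 ≡ 0 (mod 79), so they are inverses. Their sum is 𝒪.

O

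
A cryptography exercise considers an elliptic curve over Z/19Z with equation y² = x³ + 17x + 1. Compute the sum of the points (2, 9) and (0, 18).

(2, 9) + (0, 18). λ = (18 - 9)/(0 - 2) ≡ 9/17 mod 19. 17⁻¹ ≡ 9 (mod 19), so λ ≡ 5.
  x = λ² - 2 - 0 = 25 - 2 ≡ 4; y = λ·(2 - 4) - 9 ≡ 0. → (4, 0)

(4, 0)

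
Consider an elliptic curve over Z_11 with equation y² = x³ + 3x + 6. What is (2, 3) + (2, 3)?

tangent at (2, 3): λ = (3·2² + 3)/(2·3) ≡ 4/6. 6⁻¹ ≡ 2 (mod 11) since 6·2 = 12 ≡ 1, so λ ≡ 4·2 ≡ 8.
  x = λ² - 2 - 2 = 64 - 4 ≡ 5; y = λ·(2 - 5) - 3 ≡ 6. → (5, 6)

(5, 6)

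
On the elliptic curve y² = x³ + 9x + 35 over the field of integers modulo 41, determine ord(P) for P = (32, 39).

12

2P: tangent at (32, 39): λ = (3·32² + 9)/(2·39) ≡ 6/37. 37⁻¹ ≡ 10 (mod 41), so λ ≡ 6·10 ≡ 19.
  x = λ² - 32 - 32 = 361 - 64 ≡ 10; y = λ·(32 - 10) - 39 ≡ 10. → (10, 10)
3P: (10, 10) + (32, 39). λ = (39 - 10)/(32 - 10) ≡ 29/22 mod 41. 22⁻¹ ≡ 28 (mod 41), so λ ≡ 33.
  x = λ² - 10 - 32 = 1089 - 42 ≡ 22; y = λ·(10 - 22) - 10 ≡ 4. → (22, 4)
4P: (22, 4) + (32, 39). λ = (39 - 4)/(32 - 22) ≡ 35/10 mod 41. 10⁻¹ ≡ 37 (mod 41), so λ ≡ 24.
  x = λ² - 22 - 32 = 576 - 54 ≡ 30; y = λ·(22 - 30) - 4 ≡ 9. → (30, 9)
5P: (30, 9) + (32, 39). λ = (39 - 9)/(32 - 30) ≡ 30/2 mod 41. 2⁻¹ ≡ 21 (mod 41) since 2·21 = 42 ≡ 1, so λ ≡ 15.
  x = λ² - 30 - 32 = 225 - 62 ≡ 40; y = λ·(30 - 40) - 9 ≡ 5. → (40, 5)
6P: (40, 5) + (32, 39). λ = (39 - 5)/(32 - 40) ≡ 34/33 mod 41. 33⁻¹ ≡ 5 (mod 41), so λ ≡ 6.
  x = λ² - 40 - 32 = 36 - 72 ≡ 5; y = λ·(40 - 5) - 5 ≡ 0. → (5, 0)
7P: (5, 0) + (32, 39). λ = (39 - 0)/(32 - 5) ≡ 39/27 mod 41. 27⁻¹ ≡ 38 (mod 41) since 27·38 = 1026 ≡ 1, so λ ≡ 6.
  x = λ² - 5 - 32 = 36 - 37 ≡ 40; y = λ·(5 - 40) - 0 ≡ 36. → (40, 36)
8P: (40, 36) + (32, 39). λ = (39 - 36)/(32 - 40) ≡ 3/33 mod 41. 33⁻¹ ≡ 5 (mod 41), so λ ≡ 15.
  x = λ² - 40 - 32 = 225 - 72 ≡ 30; y = λ·(40 - 30) - 36 ≡ 32. → (30, 32)
9P: (30, 32) + (32, 39). λ = (39 - 32)/(32 - 30) ≡ 7/2 mod 41. 2⁻¹ ≡ 21 (mod 41) since 2·21 = 42 ≡ 1, so λ ≡ 24.
  x = λ² - 30 - 32 = 576 - 62 ≡ 22; y = λ·(30 - 22) - 32 ≡ 37. → (22, 37)
10P: (22, 37) + (32, 39). λ = (39 - 37)/(32 - 22) ≡ 2/10 mod 41. 10⁻¹ ≡ 37 (mod 41) since 10·37 = 370 ≡ 1, so λ ≡ 33.
  x = λ² - 22 - 32 = 1089 - 54 ≡ 10; y = λ·(22 - 10) - 37 ≡ 31. → (10, 31)
11P: (10, 31) + (32, 39). λ = (39 - 31)/(32 - 10) ≡ 8/22 mod 41. 22⁻¹ ≡ 28 (mod 41) since 22·28 = 616 ≡ 1, so λ ≡ 19.
  x = λ² - 10 - 32 = 361 - 42 ≡ 32; y = λ·(10 - 32) - 31 ≡ 2. → (32, 2)
12P: (32, 2) + (32, 39): same x and y₁ ≡ -y₂, so the sum is O.
12P = O, so the order is 12.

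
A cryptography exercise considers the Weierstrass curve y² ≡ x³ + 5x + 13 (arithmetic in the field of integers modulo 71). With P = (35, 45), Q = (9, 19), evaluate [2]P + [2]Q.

First 2P:
Repeated addition: build up to 2P.
2P: tangent at (35, 45): λ = (3·35² + 5)/(2·45) ≡ 59/19. 19⁻¹ ≡ 15 (mod 71), so λ ≡ 59·15 ≡ 33.
  x = λ² - 35 - 35 = 1089 - 70 ≡ 25; y = λ·(35 - 25) - 45 ≡ 1. → (25, 1)
2P = (25, 1).
Next 2Q:
Repeated addition: build up to 2Q.
2Q: tangent at (9, 19): λ = (3·9² + 5)/(2·19) ≡ 35/38. 38⁻¹ ≡ 43 (mod 71), so λ ≡ 35·43 ≡ 14.
  x = λ² - 9 - 9 = 196 - 18 ≡ 36; y = λ·(9 - 36) - 19 ≡ 29. → (36, 29)
2Q = (36, 29).
Finally 2P + 2Q:
(25, 1) + (36, 29). λ = (29 - 1)/(36 - 25) ≡ 28/11 mod 71. 11⁻¹ ≡ 13 (mod 71), so λ ≡ 9.
  x = λ² - 25 - 36 = 81 - 61 ≡ 20; y = λ·(25 - 20) - 1 ≡ 44. → (20, 44)

(20, 44)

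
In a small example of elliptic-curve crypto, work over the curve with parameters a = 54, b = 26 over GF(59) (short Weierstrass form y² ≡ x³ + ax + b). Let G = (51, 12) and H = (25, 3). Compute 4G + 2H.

(38, 29)

First 4G:
Repeated addition: build up to 4G.
2G: tangent at (51, 12): λ = (3·51² + 54)/(2·12) ≡ 10/24. 24⁻¹ ≡ 32 (mod 59) since 24·32 = 768 ≡ 1, so λ ≡ 10·32 ≡ 25.
  x = λ² - 51 - 51 = 625 - 102 ≡ 51; y = λ·(51 - 51) - 12 ≡ 47. → (51, 47)
3G: (51, 47) + (51, 12): same x and y₁ ≡ -y₂, so the sum is ∞.
4G: ∞ + (51, 12) = (51, 12) (identity).
4G = (51, 12).
Next 2H:
Repeated addition: build up to 2H.
2H: tangent at (25, 3): λ = (3·25² + 54)/(2·3) ≡ 41/6. 6⁻¹ ≡ 10 (mod 59) since 6·10 = 60 ≡ 1, so λ ≡ 41·10 ≡ 56.
  x = λ² - 25 - 25 = 3136 - 50 ≡ 18; y = λ·(25 - 18) - 3 ≡ 35. → (18, 35)
2H = (18, 35).
Finally 4G + 2H:
(51, 12) + (18, 35). λ = (35 - 12)/(18 - 51) ≡ 23/26 mod 59. 26⁻¹ ≡ 25 (mod 59), so λ ≡ 44.
  x = λ² - 51 - 18 = 1936 - 69 ≡ 38; y = λ·(51 - 38) - 12 ≡ 29. → (38, 29)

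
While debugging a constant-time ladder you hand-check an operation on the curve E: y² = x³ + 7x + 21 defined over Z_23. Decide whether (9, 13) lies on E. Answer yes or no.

yes

y² = 13² ≡ 8; x³ + 7x + 21 = 813 ≡ 8 (mod 23). 8 = 8.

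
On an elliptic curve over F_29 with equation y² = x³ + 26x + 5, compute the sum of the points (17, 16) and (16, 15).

(17, 16) + (16, 15). λ = (15 - 16)/(16 - 17) ≡ 28/28 mod 29. 28⁻¹ ≡ 28 (mod 29), so λ ≡ 1.
  x = λ² - 17 - 16 = 1 - 33 ≡ 26; y = λ·(17 - 26) - 16 ≡ 4. → (26, 4)

(26, 4)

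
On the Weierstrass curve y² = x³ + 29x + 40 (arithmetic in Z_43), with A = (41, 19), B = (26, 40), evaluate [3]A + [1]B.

First 3A:
Repeated addition: build up to 3A.
2A: tangent at (41, 19): λ = (3·41² + 29)/(2·19) ≡ 41/38. 38⁻¹ ≡ 17 (mod 43) since 38·17 = 646 ≡ 1, so λ ≡ 41·17 ≡ 9.
  x = λ² - 41 - 41 = 81 - 82 ≡ 42; y = λ·(41 - 42) - 19 ≡ 15. → (42, 15)
3A: (42, 15) + (41, 19). λ = (19 - 15)/(41 - 42) ≡ 4/42 mod 43. 42⁻¹ ≡ 42 (mod 43), so λ ≡ 39.
  x = λ² - 42 - 41 = 1521 - 83 ≡ 19; y = λ·(42 - 19) - 15 ≡ 22. → (19, 22)
3A = (19, 22).
Finally 3A + B:
(19, 22) + (26, 40). λ = (40 - 22)/(26 - 19) ≡ 18/7 mod 43. 7⁻¹ ≡ 37 (mod 43), so λ ≡ 21.
  x = λ² - 19 - 26 = 441 - 45 ≡ 9; y = λ·(19 - 9) - 22 ≡ 16. → (9, 16)

(9, 16)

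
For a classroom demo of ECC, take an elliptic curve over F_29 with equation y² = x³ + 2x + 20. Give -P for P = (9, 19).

-(9, 19) = (9, -19 mod 29) = (9, 10).

(9, 10)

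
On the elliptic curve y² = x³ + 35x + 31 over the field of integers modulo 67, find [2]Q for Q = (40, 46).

(26, 62)

tangent at (40, 46): λ = (3·40² + 35)/(2·46) ≡ 11/25. 25⁻¹ ≡ 59 (mod 67), so λ ≡ 11·59 ≡ 46.
  x = λ² - 40 - 40 = 2116 - 80 ≡ 26; y = λ·(40 - 26) - 46 ≡ 62. → (26, 62)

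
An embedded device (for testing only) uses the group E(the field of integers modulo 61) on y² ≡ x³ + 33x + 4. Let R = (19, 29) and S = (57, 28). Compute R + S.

(49, 36)

(19, 29) + (57, 28). λ = (28 - 29)/(57 - 19) ≡ 60/38 mod 61. 38⁻¹ ≡ 53 (mod 61) since 38·53 = 2014 ≡ 1, so λ ≡ 8.
  x = λ² - 19 - 57 = 64 - 76 ≡ 49; y = λ·(19 - 49) - 29 ≡ 36. → (49, 36)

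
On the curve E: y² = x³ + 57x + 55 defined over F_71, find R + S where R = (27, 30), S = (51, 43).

(27, 30) + (51, 43). λ = (43 - 30)/(51 - 27) ≡ 13/24 mod 71. 24⁻¹ ≡ 3 (mod 71), so λ ≡ 39.
  x = λ² - 27 - 51 = 1521 - 78 ≡ 23; y = λ·(27 - 23) - 30 ≡ 55. → (23, 55)

(23, 55)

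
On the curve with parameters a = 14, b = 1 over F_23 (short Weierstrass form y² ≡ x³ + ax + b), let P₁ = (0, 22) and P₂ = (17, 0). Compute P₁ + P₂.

(0, 22) + (17, 0). λ = (0 - 22)/(17 - 0) ≡ 1/17 mod 23. 17⁻¹ ≡ 19 (mod 23), so λ ≡ 19.
  x = λ² - 0 - 17 = 361 - 17 ≡ 22; y = λ·(0 - 22) - 22 ≡ 20. → (22, 20)

(22, 20)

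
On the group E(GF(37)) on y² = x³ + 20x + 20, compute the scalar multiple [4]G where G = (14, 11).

Double-and-add on 4 = (100)₂. Start with G = (14, 11) for the leading 1-bit.
double: tangent at (14, 11): λ = (3·14² + 20)/(2·11) ≡ 16/22. 22⁻¹ ≡ 32 (mod 37) since 22·32 = 704 ≡ 1, so λ ≡ 16·32 ≡ 31.
  x = λ² - 14 - 14 = 961 - 28 ≡ 8; y = λ·(14 - 8) - 11 ≡ 27. → (8, 27)
double: tangent at (8, 27): λ = (3·8² + 20)/(2·27) ≡ 27/17. 17⁻¹ ≡ 24 (mod 37) since 17·24 = 408 ≡ 1, so λ ≡ 27·24 ≡ 19.
  x = λ² - 8 - 8 = 361 - 16 ≡ 12; y = λ·(8 - 12) - 27 ≡ 8. → (12, 8)

(12, 8)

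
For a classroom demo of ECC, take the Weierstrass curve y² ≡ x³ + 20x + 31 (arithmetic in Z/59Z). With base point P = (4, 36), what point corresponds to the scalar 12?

O

Repeated addition: build up to 12P.
2P: tangent at (4, 36): λ = (3·4² + 20)/(2·36) ≡ 9/13. 13⁻¹ ≡ 50 (mod 59), so λ ≡ 9·50 ≡ 37.
  x = λ² - 4 - 4 = 1369 - 8 ≡ 4; y = λ·(4 - 4) - 36 ≡ 23. → (4, 23)
3P: (4, 23) + (4, 36): same x and y₁ ≡ -y₂, so the sum is ∞.
4P: ∞ + (4, 36) = (4, 36) (identity).
5P: tangent at (4, 36): λ = (3·4² + 20)/(2·36) ≡ 9/13. 13⁻¹ ≡ 50 (mod 59), so λ ≡ 9·50 ≡ 37.
  x = λ² - 4 - 4 = 1369 - 8 ≡ 4; y = λ·(4 - 4) - 36 ≡ 23. → (4, 23)
6P: (4, 23) + (4, 36): same x and y₁ ≡ -y₂, so the sum is ∞.
7P: ∞ + (4, 36) = (4, 36) (identity).
8P: tangent at (4, 36): λ = (3·4² + 20)/(2·36) ≡ 9/13. 13⁻¹ ≡ 50 (mod 59) since 13·50 = 650 ≡ 1, so λ ≡ 9·50 ≡ 37.
  x = λ² - 4 - 4 = 1369 - 8 ≡ 4; y = λ·(4 - 4) - 36 ≡ 23. → (4, 23)
9P: (4, 23) + (4, 36): same x and y₁ ≡ -y₂, so the sum is ∞.
10P: ∞ + (4, 36) = (4, 36) (identity).
11P: tangent at (4, 36): λ = (3·4² + 20)/(2·36) ≡ 9/13. 13⁻¹ ≡ 50 (mod 59), so λ ≡ 9·50 ≡ 37.
  x = λ² - 4 - 4 = 1369 - 8 ≡ 4; y = λ·(4 - 4) - 36 ≡ 23. → (4, 23)
12P: (4, 23) + (4, 36): same x and y₁ ≡ -y₂, so the sum is ∞.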